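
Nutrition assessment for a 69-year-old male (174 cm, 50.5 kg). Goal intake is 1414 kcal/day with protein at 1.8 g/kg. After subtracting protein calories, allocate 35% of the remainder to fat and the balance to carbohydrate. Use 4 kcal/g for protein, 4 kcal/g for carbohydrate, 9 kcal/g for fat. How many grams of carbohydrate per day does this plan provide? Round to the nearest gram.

171 g/day

Protein = 1.8 × 50.5 = 90.9 g → 90.9 × 4 = 363.6 kcal.
Non-protein calories = 1414 − 363.6 = 1050.4 kcal.
Fat: 35% × 1050.4 = 367.64 kcal; carbohydrate: 682.76 kcal.
Carbohydrate: 682.76 kcal ÷ 4 kcal/g = 170.69 g.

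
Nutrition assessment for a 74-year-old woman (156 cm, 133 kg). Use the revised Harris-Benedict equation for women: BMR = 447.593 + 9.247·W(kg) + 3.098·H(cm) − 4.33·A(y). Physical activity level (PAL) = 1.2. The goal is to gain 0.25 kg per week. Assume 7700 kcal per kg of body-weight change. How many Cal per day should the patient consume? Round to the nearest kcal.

Harris-Benedict: BMR = 447.593 + 9.247(133) + 3.098(156) − 4.33(74) = 1840.312 kcal/day.
TEE = 1840.312 × 1.2 = 2208.3744 kcal/day.
Required daily surplus = 0.25 × 7700 ÷ 7 = 275 kcal/day.
Target intake = 2208.3744 + 275 = 2483.3744 kcal/day.

2483 Cal per day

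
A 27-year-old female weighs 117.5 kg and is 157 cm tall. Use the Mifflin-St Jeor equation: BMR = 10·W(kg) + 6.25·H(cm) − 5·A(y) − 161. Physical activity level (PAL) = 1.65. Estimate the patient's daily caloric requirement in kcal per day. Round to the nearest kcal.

3069 kcal per day

Mifflin-St Jeor (female): BMR = 10(117.5) + 6.25(157) − 5(27) − 161 = 1175 + 981.25 − 135 − 161 = 1860.25 kcal/day.
TEE = BMR × activity factor = 1860.25 × 1.65 = 3069.4125 kcal/day.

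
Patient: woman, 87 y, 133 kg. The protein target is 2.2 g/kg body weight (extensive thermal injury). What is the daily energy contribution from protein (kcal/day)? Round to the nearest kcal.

1170 kcal/day

Protein = 2.2 g/kg × 133 kg = 292.6 g/day.
Protein energy = 292.6 g × 4 kcal/g = 1170.4 kcal/day.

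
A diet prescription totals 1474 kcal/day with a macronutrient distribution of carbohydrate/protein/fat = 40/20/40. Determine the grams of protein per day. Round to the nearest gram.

74 g/day

Protein energy = 20% × 1474 = 294.8 kcal.
At 4 kcal/g: 294.8 ÷ 4 = 73.7 g.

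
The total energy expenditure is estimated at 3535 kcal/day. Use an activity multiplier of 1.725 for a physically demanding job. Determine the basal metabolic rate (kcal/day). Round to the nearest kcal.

2049 kcal/day

BMR = TEE ÷ activity factor = 3535 ÷ 1.725 = 2049.2754 kcal/day.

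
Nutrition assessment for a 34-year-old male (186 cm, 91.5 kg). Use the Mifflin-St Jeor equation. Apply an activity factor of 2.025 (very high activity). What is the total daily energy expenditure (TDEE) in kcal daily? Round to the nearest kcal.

3873 kcal daily

Mifflin-St Jeor (male): BMR = 10(91.5) + 6.25(186) − 5(34) + 5 = 915 + 1162.5 − 170 + 5 = 1912.5 kcal/day.
TEE = BMR × activity factor = 1912.5 × 2.025 = 3872.8125 kcal/day.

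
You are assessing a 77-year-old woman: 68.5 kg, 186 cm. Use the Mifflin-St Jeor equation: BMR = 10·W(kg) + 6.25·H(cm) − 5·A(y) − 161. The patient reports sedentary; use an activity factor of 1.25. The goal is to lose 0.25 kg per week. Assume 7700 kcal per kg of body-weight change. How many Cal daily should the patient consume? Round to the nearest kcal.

Mifflin-St Jeor (female): BMR = 10(68.5) + 6.25(186) − 5(77) − 161 = 685 + 1162.5 − 385 − 161 = 1301.5 kcal/day.
TEE = 1301.5 × 1.25 = 1626.875 kcal/day.
Required daily deficit = 0.25 × 7700 ÷ 7 = 275 kcal/day.
Target intake = 1626.875 − 275 = 1351.875 kcal/day.

1352 Cal daily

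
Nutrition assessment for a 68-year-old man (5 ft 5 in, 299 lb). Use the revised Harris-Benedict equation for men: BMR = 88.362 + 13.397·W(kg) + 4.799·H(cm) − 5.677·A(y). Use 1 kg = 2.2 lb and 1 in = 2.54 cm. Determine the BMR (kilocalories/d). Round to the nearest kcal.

2315 kilocalories/d

Convert to metric: weight = 299 ÷ 2.2 = 135.9091 kg; height = (5×12 + 5) × 2.54 = 65 × 2.54 = 165.1 cm.
Harris-Benedict: BMR = 88.362 + 13.397(135.9091) + 4.799(165.1) − 5.677(68) = 2315.415 kcal/day.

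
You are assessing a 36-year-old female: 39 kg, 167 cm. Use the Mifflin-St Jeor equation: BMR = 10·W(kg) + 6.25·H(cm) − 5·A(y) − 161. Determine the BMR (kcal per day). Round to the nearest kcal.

Mifflin-St Jeor (female): BMR = 10(39) + 6.25(167) − 5(36) − 161 = 390 + 1043.75 − 180 − 161 = 1092.75 kcal/day.

1093 kcal per day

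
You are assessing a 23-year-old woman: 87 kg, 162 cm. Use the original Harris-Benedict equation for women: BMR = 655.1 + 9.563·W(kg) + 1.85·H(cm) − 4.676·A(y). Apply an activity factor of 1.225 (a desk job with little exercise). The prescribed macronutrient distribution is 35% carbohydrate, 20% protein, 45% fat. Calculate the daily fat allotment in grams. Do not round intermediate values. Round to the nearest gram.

Harris-Benedict: BMR = 655.1 + 9.563(87) + 1.85(162) − 4.676(23) = 1679.233 kcal/day.
TEE = 1679.233 × 1.225 = 2057.0604 kcal/day.
Fat energy = 45% × 2057.0604 = 925.6772 kcal.
Fat = 925.6772 ÷ 9 kcal/g = 102.853 g.

103 g/day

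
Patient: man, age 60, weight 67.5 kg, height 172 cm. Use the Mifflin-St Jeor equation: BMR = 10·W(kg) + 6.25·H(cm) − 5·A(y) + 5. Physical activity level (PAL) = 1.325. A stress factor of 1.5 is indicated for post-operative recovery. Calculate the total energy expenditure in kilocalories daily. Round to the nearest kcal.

Mifflin-St Jeor (male): BMR = 10(67.5) + 6.25(172) − 5(60) + 5 = 675 + 1075 − 300 + 5 = 1455 kcal/day.
TEE = BMR × activity factor = 1455 × 1.325 = 1927.875 kcal/day.
Apply stress factor: 1927.875 × 1.5 = 2891.8125 kcal/day.

2892 kilocalories daily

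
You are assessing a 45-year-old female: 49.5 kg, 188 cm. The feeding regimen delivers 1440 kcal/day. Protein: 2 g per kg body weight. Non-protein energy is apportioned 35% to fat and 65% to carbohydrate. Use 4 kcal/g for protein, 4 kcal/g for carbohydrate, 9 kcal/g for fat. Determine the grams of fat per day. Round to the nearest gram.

41 g/day

Protein = 2 × 49.5 = 99 g → 99 × 4 = 396 kcal.
Non-protein calories = 1440 − 396 = 1044 kcal.
Fat: 35% × 1044 = 365.4 kcal; carbohydrate: 678.6 kcal.
Fat: 365.4 kcal ÷ 9 kcal/g = 40.6 g.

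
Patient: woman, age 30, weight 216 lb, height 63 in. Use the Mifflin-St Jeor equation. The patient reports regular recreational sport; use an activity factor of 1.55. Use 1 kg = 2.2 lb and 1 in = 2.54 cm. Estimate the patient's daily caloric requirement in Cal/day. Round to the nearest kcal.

Convert to metric: weight = 216 ÷ 2.2 = 98.1818 kg; height = 63 × 2.54 = 160.02 cm.
Mifflin-St Jeor (female): BMR = 10(98.1818) + 6.25(160.02) − 5(30) − 161 = 981.8182 + 1000.125 − 150 − 161 = 1670.9432 kcal/day.
TEE = BMR × activity factor = 1670.9432 × 1.55 = 2589.9619 kcal/day.

2590 Cal/day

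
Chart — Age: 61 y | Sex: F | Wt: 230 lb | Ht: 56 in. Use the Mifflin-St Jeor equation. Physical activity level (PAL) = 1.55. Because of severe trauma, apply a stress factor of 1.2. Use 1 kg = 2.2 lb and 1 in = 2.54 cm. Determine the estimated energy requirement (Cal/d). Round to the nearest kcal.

2731 Cal/d

Convert to metric: weight = 230 ÷ 2.2 = 104.5455 kg; height = 56 × 2.54 = 142.24 cm.
Mifflin-St Jeor (female): BMR = 10(104.5455) + 6.25(142.24) − 5(61) − 161 = 1045.4545 + 889 − 305 − 161 = 1468.4545 kcal/day.
TEE = BMR × activity factor = 1468.4545 × 1.55 = 2276.1045 kcal/day.
Apply stress factor: 2276.1045 × 1.2 = 2731.3255 kcal/day.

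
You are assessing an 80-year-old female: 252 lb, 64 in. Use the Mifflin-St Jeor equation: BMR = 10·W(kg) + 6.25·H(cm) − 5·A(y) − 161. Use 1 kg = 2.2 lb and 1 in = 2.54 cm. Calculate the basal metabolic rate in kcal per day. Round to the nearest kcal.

1600 kcal per day

Convert to metric: weight = 252 ÷ 2.2 = 114.5455 kg; height = 64 × 2.54 = 162.56 cm.
Mifflin-St Jeor (female): BMR = 10(114.5455) + 6.25(162.56) − 5(80) − 161 = 1145.4545 + 1016 − 400 − 161 = 1600.4545 kcal/day.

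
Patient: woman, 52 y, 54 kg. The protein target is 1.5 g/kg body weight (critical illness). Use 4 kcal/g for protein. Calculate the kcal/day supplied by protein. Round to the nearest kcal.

324 kcal/day

Protein = 1.5 g/kg × 54 kg = 81 g/day.
Protein energy = 81 g × 4 kcal/g = 324 kcal/day.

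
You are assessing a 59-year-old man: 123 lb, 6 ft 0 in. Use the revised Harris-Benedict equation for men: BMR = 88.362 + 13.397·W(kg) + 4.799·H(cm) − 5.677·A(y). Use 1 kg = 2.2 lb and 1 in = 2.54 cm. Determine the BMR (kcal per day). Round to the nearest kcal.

1380 kcal per day

Convert to metric: weight = 123 ÷ 2.2 = 55.9091 kg; height = (6×12 + 0) × 2.54 = 72 × 2.54 = 182.88 cm.
Harris-Benedict: BMR = 88.362 + 13.397(55.9091) + 4.799(182.88) − 5.677(59) = 1380.0742 kcal/day.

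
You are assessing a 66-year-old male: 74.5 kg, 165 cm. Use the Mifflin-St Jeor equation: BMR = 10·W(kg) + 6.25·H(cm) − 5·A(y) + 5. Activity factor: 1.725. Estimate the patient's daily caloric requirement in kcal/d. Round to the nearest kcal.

Mifflin-St Jeor (male): BMR = 10(74.5) + 6.25(165) − 5(66) + 5 = 745 + 1031.25 − 330 + 5 = 1451.25 kcal/day.
TEE = BMR × activity factor = 1451.25 × 1.725 = 2503.4063 kcal/day.

2503 kcal/d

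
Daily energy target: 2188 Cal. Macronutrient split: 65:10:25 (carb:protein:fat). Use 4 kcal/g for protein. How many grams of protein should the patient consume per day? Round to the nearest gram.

Protein energy = 10% × 2188 = 218.8 kcal.
At 4 kcal/g: 218.8 ÷ 4 = 54.7 g.

55 g/day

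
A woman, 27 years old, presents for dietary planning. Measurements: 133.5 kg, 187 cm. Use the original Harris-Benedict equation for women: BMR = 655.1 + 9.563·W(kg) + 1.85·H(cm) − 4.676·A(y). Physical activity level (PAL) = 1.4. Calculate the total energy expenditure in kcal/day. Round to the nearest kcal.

3012 kcal/day

Harris-Benedict: BMR = 655.1 + 9.563(133.5) + 1.85(187) − 4.676(27) = 2151.4585 kcal/day.
TEE = BMR × activity factor = 2151.4585 × 1.4 = 3012.0419 kcal/day.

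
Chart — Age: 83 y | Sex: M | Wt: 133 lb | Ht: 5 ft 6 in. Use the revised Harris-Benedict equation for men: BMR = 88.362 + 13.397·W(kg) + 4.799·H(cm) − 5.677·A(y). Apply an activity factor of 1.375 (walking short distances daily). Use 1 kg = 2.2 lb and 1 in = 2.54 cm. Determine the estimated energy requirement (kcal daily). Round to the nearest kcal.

1693 kcal daily

Convert to metric: weight = 133 ÷ 2.2 = 60.4545 kg; height = (5×12 + 6) × 2.54 = 66 × 2.54 = 167.64 cm.
Harris-Benedict: BMR = 88.362 + 13.397(60.4545) + 4.799(167.64) − 5.677(83) = 1231.5849 kcal/day.
TEE = BMR × activity factor = 1231.5849 × 1.375 = 1693.4292 kcal/day.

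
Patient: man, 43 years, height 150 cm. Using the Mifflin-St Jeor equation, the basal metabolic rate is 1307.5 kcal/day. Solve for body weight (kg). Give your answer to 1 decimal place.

1307.5 = 10·W + 6.25(150) − 5(43) + 5
10·W = 1307.5 − 727.5 = 580, so W = 58 kg.

58.0 kg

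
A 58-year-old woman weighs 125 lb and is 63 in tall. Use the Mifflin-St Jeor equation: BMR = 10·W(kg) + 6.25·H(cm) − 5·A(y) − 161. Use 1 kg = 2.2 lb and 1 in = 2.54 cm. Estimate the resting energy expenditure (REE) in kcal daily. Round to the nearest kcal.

1117 kcal daily

Convert to metric: weight = 125 ÷ 2.2 = 56.8182 kg; height = 63 × 2.54 = 160.02 cm.
Mifflin-St Jeor (female): BMR = 10(56.8182) + 6.25(160.02) − 5(58) − 161 = 568.1818 + 1000.125 − 290 − 161 = 1117.3068 kcal/day.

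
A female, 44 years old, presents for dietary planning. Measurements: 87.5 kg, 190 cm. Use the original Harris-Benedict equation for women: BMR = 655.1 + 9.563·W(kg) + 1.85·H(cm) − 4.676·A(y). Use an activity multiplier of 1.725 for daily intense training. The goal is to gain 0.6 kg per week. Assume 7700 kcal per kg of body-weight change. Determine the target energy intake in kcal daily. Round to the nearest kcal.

3485 kcal daily

Harris-Benedict: BMR = 655.1 + 9.563(87.5) + 1.85(190) − 4.676(44) = 1637.6185 kcal/day.
TEE = 1637.6185 × 1.725 = 2824.8919 kcal/day.
Required daily surplus = 0.6 × 7700 ÷ 7 = 660 kcal/day.
Target intake = 2824.8919 + 660 = 3484.8919 kcal/day.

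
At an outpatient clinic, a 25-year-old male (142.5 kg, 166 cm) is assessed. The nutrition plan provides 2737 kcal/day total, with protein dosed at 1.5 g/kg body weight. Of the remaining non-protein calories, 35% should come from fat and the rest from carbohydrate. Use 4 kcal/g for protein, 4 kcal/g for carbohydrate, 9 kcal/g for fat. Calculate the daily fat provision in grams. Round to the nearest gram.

Protein = 1.5 × 142.5 = 213.75 g → 213.75 × 4 = 855 kcal.
Non-protein calories = 2737 − 855 = 1882 kcal.
Fat: 35% × 1882 = 658.7 kcal; carbohydrate: 1223.3 kcal.
Fat: 658.7 kcal ÷ 9 kcal/g = 73.1889 g.

73 g/day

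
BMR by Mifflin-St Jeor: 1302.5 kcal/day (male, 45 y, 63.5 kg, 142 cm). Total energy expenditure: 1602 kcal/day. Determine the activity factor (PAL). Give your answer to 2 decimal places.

Activity factor = TEE ÷ BMR = 1602 ÷ 1302.5 = 1.23.

1.23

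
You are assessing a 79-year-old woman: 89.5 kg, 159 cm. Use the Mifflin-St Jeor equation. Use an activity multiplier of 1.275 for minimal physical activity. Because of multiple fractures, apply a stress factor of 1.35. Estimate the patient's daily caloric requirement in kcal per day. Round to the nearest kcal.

2294 kcal per day

Mifflin-St Jeor (female): BMR = 10(89.5) + 6.25(159) − 5(79) − 161 = 895 + 993.75 − 395 − 161 = 1332.75 kcal/day.
TEE = BMR × activity factor = 1332.75 × 1.275 = 1699.2563 kcal/day.
Apply stress factor: 1699.2563 × 1.35 = 2293.9959 kcal/day.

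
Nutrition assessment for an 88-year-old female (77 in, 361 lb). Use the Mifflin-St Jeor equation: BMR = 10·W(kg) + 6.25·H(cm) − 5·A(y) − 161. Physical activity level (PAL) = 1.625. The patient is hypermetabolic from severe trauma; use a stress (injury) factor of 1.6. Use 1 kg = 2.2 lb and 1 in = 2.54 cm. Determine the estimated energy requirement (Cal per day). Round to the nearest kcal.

5882 Cal per day

Convert to metric: weight = 361 ÷ 2.2 = 164.0909 kg; height = 77 × 2.54 = 195.58 cm.
Mifflin-St Jeor (female): BMR = 10(164.0909) + 6.25(195.58) − 5(88) − 161 = 1640.9091 + 1222.375 − 440 − 161 = 2262.2841 kcal/day.
TEE = BMR × activity factor = 2262.2841 × 1.625 = 3676.2116 kcal/day.
Apply stress factor: 3676.2116 × 1.6 = 5881.9386 kcal/day.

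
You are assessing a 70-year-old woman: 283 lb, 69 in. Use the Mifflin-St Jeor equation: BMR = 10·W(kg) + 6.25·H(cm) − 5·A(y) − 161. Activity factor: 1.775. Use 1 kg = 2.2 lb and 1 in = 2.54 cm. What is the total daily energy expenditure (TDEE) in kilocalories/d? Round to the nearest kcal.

3321 kilocalories/d

Convert to metric: weight = 283 ÷ 2.2 = 128.6364 kg; height = 69 × 2.54 = 175.26 cm.
Mifflin-St Jeor (female): BMR = 10(128.6364) + 6.25(175.26) − 5(70) − 161 = 1286.3636 + 1095.375 − 350 − 161 = 1870.7386 kcal/day.
TEE = BMR × activity factor = 1870.7386 × 1.775 = 3320.5611 kcal/day.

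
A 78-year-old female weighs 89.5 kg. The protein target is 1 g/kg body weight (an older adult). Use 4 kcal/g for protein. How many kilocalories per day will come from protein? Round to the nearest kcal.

358 kcal/day

Protein = 1 g/kg × 89.5 kg = 89.5 g/day.
Protein energy = 89.5 g × 4 kcal/g = 358 kcal/day.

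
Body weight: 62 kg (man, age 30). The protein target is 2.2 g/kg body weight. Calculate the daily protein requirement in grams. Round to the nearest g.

136 g/day

Protein = 2.2 g/kg × 62 kg = 136.4 g/day.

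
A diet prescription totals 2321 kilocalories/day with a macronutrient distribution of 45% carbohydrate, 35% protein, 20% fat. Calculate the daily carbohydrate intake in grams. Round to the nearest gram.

261 g/day

Carbohydrate energy = 45% × 2321 = 1044.45 kcal.
At 4 kcal/g: 1044.45 ÷ 4 = 261.1125 g.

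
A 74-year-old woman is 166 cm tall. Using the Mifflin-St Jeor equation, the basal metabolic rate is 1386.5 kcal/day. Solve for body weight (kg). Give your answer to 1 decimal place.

1386.5 = 10·W + 6.25(166) − 5(74) − 161
10·W = 1386.5 − 506.5 = 880, so W = 88 kg.

88.0 kg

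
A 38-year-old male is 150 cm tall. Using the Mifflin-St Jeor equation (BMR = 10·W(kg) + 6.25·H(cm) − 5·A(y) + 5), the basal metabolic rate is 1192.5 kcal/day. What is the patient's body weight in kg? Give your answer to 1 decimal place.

1192.5 = 10·W + 6.25(150) − 5(38) + 5
10·W = 1192.5 − 752.5 = 440, so W = 44 kg.

44.0 kg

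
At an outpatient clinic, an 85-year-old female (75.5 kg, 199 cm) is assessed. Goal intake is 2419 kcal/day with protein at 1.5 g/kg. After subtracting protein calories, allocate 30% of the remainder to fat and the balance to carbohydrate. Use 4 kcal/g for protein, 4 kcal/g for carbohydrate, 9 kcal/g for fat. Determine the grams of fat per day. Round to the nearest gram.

66 g/day

Protein = 1.5 × 75.5 = 113.25 g → 113.25 × 4 = 453 kcal.
Non-protein calories = 2419 − 453 = 1966 kcal.
Fat: 30% × 1966 = 589.8 kcal; carbohydrate: 1376.2 kcal.
Fat: 589.8 kcal ÷ 9 kcal/g = 65.5333 g.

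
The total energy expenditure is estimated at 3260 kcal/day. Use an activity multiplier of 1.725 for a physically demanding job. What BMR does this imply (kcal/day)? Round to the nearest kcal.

1890 kcal/day

BMR = TEE ÷ activity factor = 3260 ÷ 1.725 = 1889.8551 kcal/day.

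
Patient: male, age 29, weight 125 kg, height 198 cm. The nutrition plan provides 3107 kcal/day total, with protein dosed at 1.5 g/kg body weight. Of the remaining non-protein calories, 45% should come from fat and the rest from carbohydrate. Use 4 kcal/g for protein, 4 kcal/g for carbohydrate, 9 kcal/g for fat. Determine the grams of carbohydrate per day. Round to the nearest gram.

Protein = 1.5 × 125 = 187.5 g → 187.5 × 4 = 750 kcal.
Non-protein calories = 3107 − 750 = 2357 kcal.
Fat: 45% × 2357 = 1060.65 kcal; carbohydrate: 1296.35 kcal.
Carbohydrate: 1296.35 kcal ÷ 4 kcal/g = 324.0875 g.

324 g/day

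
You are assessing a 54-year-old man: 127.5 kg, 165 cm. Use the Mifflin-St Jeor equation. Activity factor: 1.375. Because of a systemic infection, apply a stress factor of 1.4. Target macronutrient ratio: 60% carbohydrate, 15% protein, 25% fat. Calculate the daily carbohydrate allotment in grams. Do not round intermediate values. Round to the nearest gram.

Mifflin-St Jeor (male): BMR = 10(127.5) + 6.25(165) − 5(54) + 5 = 1275 + 1031.25 − 270 + 5 = 2041.25 kcal/day.
TEE = 2041.25 × 1.375 = 2806.7188 kcal/day.
With stress factor 1.4: 2806.7188 × 1.4 = 3929.4063 kcal/day.
Carbohydrate energy = 60% × 3929.4063 = 2357.6438 kcal.
Carbohydrate = 2357.6438 ÷ 4 kcal/g = 589.4109 g.

589 g/day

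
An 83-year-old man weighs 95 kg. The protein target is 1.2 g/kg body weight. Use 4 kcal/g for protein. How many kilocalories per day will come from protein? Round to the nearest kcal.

456 kcal/day

Protein = 1.2 g/kg × 95 kg = 114 g/day.
Protein energy = 114 g × 4 kcal/g = 456 kcal/day.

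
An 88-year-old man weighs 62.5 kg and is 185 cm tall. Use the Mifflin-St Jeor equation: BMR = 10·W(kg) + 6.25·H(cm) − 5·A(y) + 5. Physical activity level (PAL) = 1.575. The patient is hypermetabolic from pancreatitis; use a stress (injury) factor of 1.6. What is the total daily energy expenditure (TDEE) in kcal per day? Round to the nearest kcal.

Mifflin-St Jeor (male): BMR = 10(62.5) + 6.25(185) − 5(88) + 5 = 625 + 1156.25 − 440 + 5 = 1346.25 kcal/day.
TEE = BMR × activity factor = 1346.25 × 1.575 = 2120.3438 kcal/day.
Apply stress factor: 2120.3438 × 1.6 = 3392.55 kcal/day.

3393 kcal per day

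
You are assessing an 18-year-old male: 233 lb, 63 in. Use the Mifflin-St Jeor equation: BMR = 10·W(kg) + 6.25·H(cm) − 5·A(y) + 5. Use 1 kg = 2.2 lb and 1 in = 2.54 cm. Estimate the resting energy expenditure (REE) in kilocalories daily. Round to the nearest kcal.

1974 kilocalories daily

Convert to metric: weight = 233 ÷ 2.2 = 105.9091 kg; height = 63 × 2.54 = 160.02 cm.
Mifflin-St Jeor (male): BMR = 10(105.9091) + 6.25(160.02) − 5(18) + 5 = 1059.0909 + 1000.125 − 90 + 5 = 1974.2159 kcal/day.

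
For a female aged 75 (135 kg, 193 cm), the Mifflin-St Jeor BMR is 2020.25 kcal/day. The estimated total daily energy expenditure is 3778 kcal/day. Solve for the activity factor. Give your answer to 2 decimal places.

Activity factor = TEE ÷ BMR = 3778 ÷ 2020.25 = 1.87.

1.87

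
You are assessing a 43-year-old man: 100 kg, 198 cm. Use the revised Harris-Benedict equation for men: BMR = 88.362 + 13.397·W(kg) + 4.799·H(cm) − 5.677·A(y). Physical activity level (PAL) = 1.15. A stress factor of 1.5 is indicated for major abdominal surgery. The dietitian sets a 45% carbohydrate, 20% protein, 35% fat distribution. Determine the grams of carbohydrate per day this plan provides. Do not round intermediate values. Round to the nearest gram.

414 g/day

Harris-Benedict: BMR = 88.362 + 13.397(100) + 4.799(198) − 5.677(43) = 2134.153 kcal/day.
TEE = 2134.153 × 1.15 = 2454.276 kcal/day.
With stress factor 1.5: 2454.276 × 1.5 = 3681.4139 kcal/day.
Carbohydrate energy = 45% × 3681.4139 = 1656.6363 kcal.
Carbohydrate = 1656.6363 ÷ 4 kcal/g = 414.1591 g.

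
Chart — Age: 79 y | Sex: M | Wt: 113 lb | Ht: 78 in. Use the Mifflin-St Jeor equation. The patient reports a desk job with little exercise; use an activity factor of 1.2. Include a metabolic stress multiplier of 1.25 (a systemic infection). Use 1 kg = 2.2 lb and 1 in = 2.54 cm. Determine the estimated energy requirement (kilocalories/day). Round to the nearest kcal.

2043 kilocalories/day

Convert to metric: weight = 113 ÷ 2.2 = 51.3636 kg; height = 78 × 2.54 = 198.12 cm.
Mifflin-St Jeor (male): BMR = 10(51.3636) + 6.25(198.12) − 5(79) + 5 = 513.6364 + 1238.25 − 395 + 5 = 1361.8864 kcal/day.
TEE = BMR × activity factor = 1361.8864 × 1.2 = 1634.2636 kcal/day.
Apply stress factor: 1634.2636 × 1.25 = 2042.8295 kcal/day.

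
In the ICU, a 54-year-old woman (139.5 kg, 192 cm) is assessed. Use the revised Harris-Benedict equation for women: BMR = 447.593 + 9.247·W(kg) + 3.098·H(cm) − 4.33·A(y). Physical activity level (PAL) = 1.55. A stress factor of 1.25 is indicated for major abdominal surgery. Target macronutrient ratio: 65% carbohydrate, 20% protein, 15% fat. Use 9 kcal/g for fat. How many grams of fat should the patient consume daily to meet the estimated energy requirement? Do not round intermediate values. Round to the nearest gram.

Harris-Benedict: BMR = 447.593 + 9.247(139.5) + 3.098(192) − 4.33(54) = 2098.5455 kcal/day.
TEE = 2098.5455 × 1.55 = 3252.7455 kcal/day.
With stress factor 1.25: 3252.7455 × 1.25 = 4065.9319 kcal/day.
Fat energy = 15% × 4065.9319 = 609.8898 kcal.
Fat = 609.8898 ÷ 9 kcal/g = 67.7655 g.

68 g/day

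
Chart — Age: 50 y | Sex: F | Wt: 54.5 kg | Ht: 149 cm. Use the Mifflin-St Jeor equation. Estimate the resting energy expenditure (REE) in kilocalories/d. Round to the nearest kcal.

1065 kilocalories/d

Mifflin-St Jeor (female): BMR = 10(54.5) + 6.25(149) − 5(50) − 161 = 545 + 931.25 − 250 − 161 = 1065.25 kcal/day.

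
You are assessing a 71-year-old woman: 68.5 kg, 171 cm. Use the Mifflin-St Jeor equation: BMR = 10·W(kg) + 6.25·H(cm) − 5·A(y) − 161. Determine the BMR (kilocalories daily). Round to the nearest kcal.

1238 kilocalories daily

Mifflin-St Jeor (female): BMR = 10(68.5) + 6.25(171) − 5(71) − 161 = 685 + 1068.75 − 355 − 161 = 1237.75 kcal/day.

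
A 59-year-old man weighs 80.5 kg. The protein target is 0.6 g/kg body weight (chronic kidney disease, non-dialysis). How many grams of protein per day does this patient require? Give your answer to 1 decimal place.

Protein = 0.6 g/kg × 80.5 kg = 48.3 g/day.

48.3 g/day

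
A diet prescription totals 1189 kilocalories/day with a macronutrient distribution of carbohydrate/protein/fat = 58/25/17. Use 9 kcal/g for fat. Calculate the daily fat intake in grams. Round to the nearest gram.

22 g/day

Fat energy = 17% × 1189 = 202.13 kcal.
At 9 kcal/g: 202.13 ÷ 9 = 22.4589 g.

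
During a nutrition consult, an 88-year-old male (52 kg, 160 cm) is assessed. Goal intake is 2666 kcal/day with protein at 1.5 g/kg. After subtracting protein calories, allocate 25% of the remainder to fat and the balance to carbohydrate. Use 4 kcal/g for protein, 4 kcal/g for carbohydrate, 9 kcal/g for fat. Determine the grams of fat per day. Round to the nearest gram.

Protein = 1.5 × 52 = 78 g → 78 × 4 = 312 kcal.
Non-protein calories = 2666 − 312 = 2354 kcal.
Fat: 25% × 2354 = 588.5 kcal; carbohydrate: 1765.5 kcal.
Fat: 588.5 kcal ÷ 9 kcal/g = 65.3889 g.

65 g/day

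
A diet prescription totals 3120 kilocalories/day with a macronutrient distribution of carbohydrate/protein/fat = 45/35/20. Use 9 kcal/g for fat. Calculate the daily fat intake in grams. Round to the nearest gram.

69 g/day

Fat energy = 20% × 3120 = 624 kcal.
At 9 kcal/g: 624 ÷ 9 = 69.3333 g.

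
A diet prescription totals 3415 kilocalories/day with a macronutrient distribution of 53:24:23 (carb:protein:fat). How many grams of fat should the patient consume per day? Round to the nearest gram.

87 g/day

Fat energy = 23% × 3415 = 785.45 kcal.
At 9 kcal/g: 785.45 ÷ 9 = 87.2722 g.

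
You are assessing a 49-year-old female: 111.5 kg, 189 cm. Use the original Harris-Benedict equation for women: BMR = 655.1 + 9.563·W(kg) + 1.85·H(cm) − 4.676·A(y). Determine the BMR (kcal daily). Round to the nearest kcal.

Harris-Benedict: BMR = 655.1 + 9.563(111.5) + 1.85(189) − 4.676(49) = 1841.9005 kcal/day.

1842 kcal daily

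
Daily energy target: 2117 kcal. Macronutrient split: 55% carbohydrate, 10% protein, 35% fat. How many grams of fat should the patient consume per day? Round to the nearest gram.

Fat energy = 35% × 2117 = 740.95 kcal.
At 9 kcal/g: 740.95 ÷ 9 = 82.3278 g.

82 g/day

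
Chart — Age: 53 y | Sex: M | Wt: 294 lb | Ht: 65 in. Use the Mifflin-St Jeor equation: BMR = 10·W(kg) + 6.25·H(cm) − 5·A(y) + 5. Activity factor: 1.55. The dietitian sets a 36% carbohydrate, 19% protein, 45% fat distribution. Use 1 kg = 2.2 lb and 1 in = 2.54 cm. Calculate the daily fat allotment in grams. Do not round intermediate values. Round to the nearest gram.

Convert to metric: weight = 294 ÷ 2.2 = 133.6364 kg; height = 65 × 2.54 = 165.1 cm.
Mifflin-St Jeor (male): BMR = 10(133.6364) + 6.25(165.1) − 5(53) + 5 = 1336.3636 + 1031.875 − 265 + 5 = 2108.2386 kcal/day.
TEE = 2108.2386 × 1.55 = 3267.7699 kcal/day.
Fat energy = 45% × 3267.7699 = 1470.4964 kcal.
Fat = 1470.4964 ÷ 9 kcal/g = 163.3885 g.

163 g/day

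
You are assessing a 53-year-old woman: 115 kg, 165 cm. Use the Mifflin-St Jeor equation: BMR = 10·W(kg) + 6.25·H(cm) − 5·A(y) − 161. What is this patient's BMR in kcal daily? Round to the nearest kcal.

1755 kcal daily

Mifflin-St Jeor (female): BMR = 10(115) + 6.25(165) − 5(53) − 161 = 1150 + 1031.25 − 265 − 161 = 1755.25 kcal/day.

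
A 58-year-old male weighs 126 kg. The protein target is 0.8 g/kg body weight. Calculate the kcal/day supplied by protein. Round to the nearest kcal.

403 kcal/day

Protein = 0.8 g/kg × 126 kg = 100.8 g/day.
Protein energy = 100.8 g × 4 kcal/g = 403.2 kcal/day.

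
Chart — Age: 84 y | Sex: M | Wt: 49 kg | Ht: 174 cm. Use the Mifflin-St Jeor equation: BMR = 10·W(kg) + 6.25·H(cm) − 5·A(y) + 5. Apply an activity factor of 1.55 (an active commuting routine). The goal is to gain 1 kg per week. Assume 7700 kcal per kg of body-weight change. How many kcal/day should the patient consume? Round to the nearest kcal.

2902 kcal/day

Mifflin-St Jeor (male): BMR = 10(49) + 6.25(174) − 5(84) + 5 = 490 + 1087.5 − 420 + 5 = 1162.5 kcal/day.
TEE = 1162.5 × 1.55 = 1801.875 kcal/day.
Required daily surplus = 1 × 7700 ÷ 7 = 1100 kcal/day.
Target intake = 1801.875 + 1100 = 2901.875 kcal/day.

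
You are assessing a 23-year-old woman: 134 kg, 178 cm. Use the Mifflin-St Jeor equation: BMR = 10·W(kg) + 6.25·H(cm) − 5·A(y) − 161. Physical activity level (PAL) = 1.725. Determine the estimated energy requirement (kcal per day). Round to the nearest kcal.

3754 kcal per day

Mifflin-St Jeor (female): BMR = 10(134) + 6.25(178) − 5(23) − 161 = 1340 + 1112.5 − 115 − 161 = 2176.5 kcal/day.
TEE = BMR × activity factor = 2176.5 × 1.725 = 3754.4625 kcal/day.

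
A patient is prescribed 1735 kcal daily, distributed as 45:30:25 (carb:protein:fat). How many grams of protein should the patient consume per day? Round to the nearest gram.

130 g/day

Protein energy = 30% × 1735 = 520.5 kcal.
At 4 kcal/g: 520.5 ÷ 4 = 130.125 g.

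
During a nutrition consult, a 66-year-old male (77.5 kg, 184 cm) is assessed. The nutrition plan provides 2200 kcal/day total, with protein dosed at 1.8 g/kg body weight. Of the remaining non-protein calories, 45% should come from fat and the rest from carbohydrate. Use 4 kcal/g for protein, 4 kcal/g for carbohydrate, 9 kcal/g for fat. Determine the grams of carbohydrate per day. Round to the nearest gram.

226 g/day

Protein = 1.8 × 77.5 = 139.5 g → 139.5 × 4 = 558 kcal.
Non-protein calories = 2200 − 558 = 1642 kcal.
Fat: 45% × 1642 = 738.9 kcal; carbohydrate: 903.1 kcal.
Carbohydrate: 903.1 kcal ÷ 4 kcal/g = 225.775 g.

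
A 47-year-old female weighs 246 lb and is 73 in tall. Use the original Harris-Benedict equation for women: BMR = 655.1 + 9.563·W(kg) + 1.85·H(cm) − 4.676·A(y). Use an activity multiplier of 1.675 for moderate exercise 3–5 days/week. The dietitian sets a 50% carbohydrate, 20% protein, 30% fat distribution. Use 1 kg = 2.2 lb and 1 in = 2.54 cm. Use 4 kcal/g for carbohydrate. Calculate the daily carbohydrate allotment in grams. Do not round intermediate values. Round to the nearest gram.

Convert to metric: weight = 246 ÷ 2.2 = 111.8182 kg; height = 73 × 2.54 = 185.42 cm.
Harris-Benedict: BMR = 655.1 + 9.563(111.8182) + 1.85(185.42) − 4.676(47) = 1847.6723 kcal/day.
TEE = 1847.6723 × 1.675 = 3094.8511 kcal/day.
Carbohydrate energy = 50% × 3094.8511 = 1547.4255 kcal.
Carbohydrate = 1547.4255 ÷ 4 kcal/g = 386.8564 g.

387 g/day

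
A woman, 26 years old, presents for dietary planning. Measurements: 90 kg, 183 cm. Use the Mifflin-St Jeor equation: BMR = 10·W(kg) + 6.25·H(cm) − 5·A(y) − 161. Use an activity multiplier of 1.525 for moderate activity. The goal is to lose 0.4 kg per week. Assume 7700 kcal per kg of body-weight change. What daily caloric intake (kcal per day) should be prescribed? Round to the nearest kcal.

2233 kcal per day

Mifflin-St Jeor (female): BMR = 10(90) + 6.25(183) − 5(26) − 161 = 900 + 1143.75 − 130 − 161 = 1752.75 kcal/day.
TEE = 1752.75 × 1.525 = 2672.9438 kcal/day.
Required daily deficit = 0.4 × 7700 ÷ 7 = 440 kcal/day.
Target intake = 2672.9438 − 440 = 2232.9438 kcal/day.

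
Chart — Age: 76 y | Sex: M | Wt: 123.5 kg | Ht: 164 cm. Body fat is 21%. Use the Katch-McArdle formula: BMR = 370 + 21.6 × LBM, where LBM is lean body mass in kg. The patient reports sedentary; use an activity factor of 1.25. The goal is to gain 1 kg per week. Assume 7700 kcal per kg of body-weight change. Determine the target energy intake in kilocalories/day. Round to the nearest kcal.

4197 kilocalories/day

LBM = 123.5 × (1 − 0.21) = 97.565 kg. Katch-McArdle: BMR = 370 + 21.6 × 97.565 = 2477.404 kcal/day.
TEE = 2477.404 × 1.25 = 3096.755 kcal/day.
Required daily surplus = 1 × 7700 ÷ 7 = 1100 kcal/day.
Target intake = 3096.755 + 1100 = 4196.755 kcal/day.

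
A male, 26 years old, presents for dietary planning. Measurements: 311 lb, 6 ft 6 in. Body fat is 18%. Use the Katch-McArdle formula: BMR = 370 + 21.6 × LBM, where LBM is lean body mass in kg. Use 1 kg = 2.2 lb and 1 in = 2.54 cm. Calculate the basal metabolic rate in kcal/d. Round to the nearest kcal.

2874 kcal/d

Convert to metric: weight = 311 ÷ 2.2 = 141.3636 kg; height = (6×12 + 6) × 2.54 = 78 × 2.54 = 198.12 cm.
LBM = 141.3636 × (1 − 0.18) = 115.9182 kg. Katch-McArdle: BMR = 370 + 21.6 × 115.9182 = 2873.8327 kcal/day.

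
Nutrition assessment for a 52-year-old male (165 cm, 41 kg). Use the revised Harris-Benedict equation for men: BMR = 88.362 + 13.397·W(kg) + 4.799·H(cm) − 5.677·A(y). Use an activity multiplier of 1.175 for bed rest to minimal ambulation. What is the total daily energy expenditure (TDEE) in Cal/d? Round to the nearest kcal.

Harris-Benedict: BMR = 88.362 + 13.397(41) + 4.799(165) − 5.677(52) = 1134.27 kcal/day.
TEE = BMR × activity factor = 1134.27 × 1.175 = 1332.7673 kcal/day.

1333 Cal/d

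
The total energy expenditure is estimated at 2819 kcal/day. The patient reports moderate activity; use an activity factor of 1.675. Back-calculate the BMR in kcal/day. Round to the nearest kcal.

BMR = TEE ÷ activity factor = 2819 ÷ 1.675 = 1682.9851 kcal/day.

1683 kcal/day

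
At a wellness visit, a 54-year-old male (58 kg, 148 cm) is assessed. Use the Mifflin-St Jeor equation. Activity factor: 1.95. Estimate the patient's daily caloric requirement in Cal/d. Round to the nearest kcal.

2418 Cal/d

Mifflin-St Jeor (male): BMR = 10(58) + 6.25(148) − 5(54) + 5 = 580 + 925 − 270 + 5 = 1240 kcal/day.
TEE = BMR × activity factor = 1240 × 1.95 = 2418 kcal/day.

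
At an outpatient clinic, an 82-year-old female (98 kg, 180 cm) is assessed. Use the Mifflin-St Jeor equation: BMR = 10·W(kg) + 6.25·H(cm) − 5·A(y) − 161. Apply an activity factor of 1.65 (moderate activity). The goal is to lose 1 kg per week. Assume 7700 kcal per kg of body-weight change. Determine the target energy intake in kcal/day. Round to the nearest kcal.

1431 kcal/day

Mifflin-St Jeor (female): BMR = 10(98) + 6.25(180) − 5(82) − 161 = 980 + 1125 − 410 − 161 = 1534 kcal/day.
TEE = 1534 × 1.65 = 2531.1 kcal/day.
Required daily deficit = 1 × 7700 ÷ 7 = 1100 kcal/day.
Target intake = 2531.1 − 1100 = 1431.1 kcal/day.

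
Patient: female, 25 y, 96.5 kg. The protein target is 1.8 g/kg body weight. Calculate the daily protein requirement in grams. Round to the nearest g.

Protein = 1.8 g/kg × 96.5 kg = 173.7 g/day.

174 g/day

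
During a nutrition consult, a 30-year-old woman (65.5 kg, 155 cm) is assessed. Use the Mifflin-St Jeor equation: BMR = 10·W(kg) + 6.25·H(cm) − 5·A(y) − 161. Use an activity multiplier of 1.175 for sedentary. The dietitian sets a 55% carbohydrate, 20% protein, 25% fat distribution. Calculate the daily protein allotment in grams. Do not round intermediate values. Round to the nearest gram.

Mifflin-St Jeor (female): BMR = 10(65.5) + 6.25(155) − 5(30) − 161 = 655 + 968.75 − 150 − 161 = 1312.75 kcal/day.
TEE = 1312.75 × 1.175 = 1542.4813 kcal/day.
Protein energy = 20% × 1542.4813 = 308.4963 kcal.
Protein = 308.4963 ÷ 4 kcal/g = 77.1241 g.

77 g/day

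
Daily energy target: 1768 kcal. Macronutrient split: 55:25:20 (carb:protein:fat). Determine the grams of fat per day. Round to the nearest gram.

Fat energy = 20% × 1768 = 353.6 kcal.
At 9 kcal/g: 353.6 ÷ 9 = 39.2889 g.

39 g/day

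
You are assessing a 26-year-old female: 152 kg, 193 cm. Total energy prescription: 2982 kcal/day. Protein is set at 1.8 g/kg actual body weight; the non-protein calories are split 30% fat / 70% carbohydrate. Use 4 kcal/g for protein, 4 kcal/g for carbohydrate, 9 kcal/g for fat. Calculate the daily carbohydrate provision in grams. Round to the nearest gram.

330 g/day

Protein = 1.8 × 152 = 273.6 g → 273.6 × 4 = 1094.4 kcal.
Non-protein calories = 2982 − 1094.4 = 1887.6 kcal.
Fat: 30% × 1887.6 = 566.28 kcal; carbohydrate: 1321.32 kcal.
Carbohydrate: 1321.32 kcal ÷ 4 kcal/g = 330.33 g.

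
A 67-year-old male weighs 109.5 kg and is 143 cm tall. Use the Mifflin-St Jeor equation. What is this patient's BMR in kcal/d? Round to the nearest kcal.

Mifflin-St Jeor (male): BMR = 10(109.5) + 6.25(143) − 5(67) + 5 = 1095 + 893.75 − 335 + 5 = 1658.75 kcal/day.

1659 kcal/d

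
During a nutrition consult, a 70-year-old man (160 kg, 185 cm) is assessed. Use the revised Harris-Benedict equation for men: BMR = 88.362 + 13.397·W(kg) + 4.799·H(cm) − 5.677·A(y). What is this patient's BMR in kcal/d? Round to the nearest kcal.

Harris-Benedict: BMR = 88.362 + 13.397(160) + 4.799(185) − 5.677(70) = 2722.307 kcal/day.

2722 kcal/d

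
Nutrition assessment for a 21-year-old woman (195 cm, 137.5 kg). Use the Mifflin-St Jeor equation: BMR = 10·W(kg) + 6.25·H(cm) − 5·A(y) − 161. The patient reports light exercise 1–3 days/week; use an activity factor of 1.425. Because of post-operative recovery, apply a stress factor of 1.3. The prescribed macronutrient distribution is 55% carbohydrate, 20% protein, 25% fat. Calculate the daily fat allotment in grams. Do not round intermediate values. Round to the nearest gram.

Mifflin-St Jeor (female): BMR = 10(137.5) + 6.25(195) − 5(21) − 161 = 1375 + 1218.75 − 105 − 161 = 2327.75 kcal/day.
TEE = 2327.75 × 1.425 = 3317.0438 kcal/day.
With stress factor 1.3: 3317.0438 × 1.3 = 4312.1569 kcal/day.
Fat energy = 25% × 4312.1569 = 1078.0392 kcal.
Fat = 1078.0392 ÷ 9 kcal/g = 119.7821 g.

120 g/day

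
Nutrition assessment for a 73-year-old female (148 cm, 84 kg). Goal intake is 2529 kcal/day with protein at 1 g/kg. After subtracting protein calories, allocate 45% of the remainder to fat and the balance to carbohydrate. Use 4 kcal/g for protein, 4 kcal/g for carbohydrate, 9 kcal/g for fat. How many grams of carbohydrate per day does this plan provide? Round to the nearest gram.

302 g/day

Protein = 1 × 84 = 84 g → 84 × 4 = 336 kcal.
Non-protein calories = 2529 − 336 = 2193 kcal.
Fat: 45% × 2193 = 986.85 kcal; carbohydrate: 1206.15 kcal.
Carbohydrate: 1206.15 kcal ÷ 4 kcal/g = 301.5375 g.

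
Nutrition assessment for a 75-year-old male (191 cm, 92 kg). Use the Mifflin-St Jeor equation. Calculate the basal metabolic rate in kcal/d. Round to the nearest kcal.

1744 kcal/d

Mifflin-St Jeor (male): BMR = 10(92) + 6.25(191) − 5(75) + 5 = 920 + 1193.75 − 375 + 5 = 1743.75 kcal/day.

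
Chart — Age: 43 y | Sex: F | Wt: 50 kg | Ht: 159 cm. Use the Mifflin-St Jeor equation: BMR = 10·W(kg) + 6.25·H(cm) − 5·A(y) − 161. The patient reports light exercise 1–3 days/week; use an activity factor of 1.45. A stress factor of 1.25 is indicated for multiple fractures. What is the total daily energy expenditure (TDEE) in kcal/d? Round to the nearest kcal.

2026 kcal/d

Mifflin-St Jeor (female): BMR = 10(50) + 6.25(159) − 5(43) − 161 = 500 + 993.75 − 215 − 161 = 1117.75 kcal/day.
TEE = BMR × activity factor = 1117.75 × 1.45 = 1620.7375 kcal/day.
Apply stress factor: 1620.7375 × 1.25 = 2025.9219 kcal/day.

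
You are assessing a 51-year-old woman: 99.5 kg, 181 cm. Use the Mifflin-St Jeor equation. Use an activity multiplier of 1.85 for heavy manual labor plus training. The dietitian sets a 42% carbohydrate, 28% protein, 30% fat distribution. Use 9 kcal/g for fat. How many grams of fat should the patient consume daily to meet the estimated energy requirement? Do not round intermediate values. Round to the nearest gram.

Mifflin-St Jeor (female): BMR = 10(99.5) + 6.25(181) − 5(51) − 161 = 995 + 1131.25 − 255 − 161 = 1710.25 kcal/day.
TEE = 1710.25 × 1.85 = 3163.9625 kcal/day.
Fat energy = 30% × 3163.9625 = 949.1888 kcal.
Fat = 949.1888 ÷ 9 kcal/g = 105.4654 g.

105 g/day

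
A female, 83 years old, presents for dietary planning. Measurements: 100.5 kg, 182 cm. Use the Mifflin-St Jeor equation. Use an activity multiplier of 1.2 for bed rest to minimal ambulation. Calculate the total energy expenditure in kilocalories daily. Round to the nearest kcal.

Mifflin-St Jeor (female): BMR = 10(100.5) + 6.25(182) − 5(83) − 161 = 1005 + 1137.5 − 415 − 161 = 1566.5 kcal/day.
TEE = BMR × activity factor = 1566.5 × 1.2 = 1879.8 kcal/day.

1880 kilocalories daily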